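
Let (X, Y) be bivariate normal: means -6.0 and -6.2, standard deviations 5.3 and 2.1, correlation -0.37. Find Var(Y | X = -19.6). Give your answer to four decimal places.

Var(Y | X=x) = (1 − ρ²)·σ_Y².
Var(Y | X=-19.6) = (2.1)²·(1 − (-0.37)²) = 4.41·0.8631 = 3.8063.

3.8063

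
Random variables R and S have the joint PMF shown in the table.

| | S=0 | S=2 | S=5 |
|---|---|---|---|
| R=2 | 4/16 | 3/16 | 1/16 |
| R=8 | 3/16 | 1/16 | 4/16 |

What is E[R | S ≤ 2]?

P(S ≤ 2) = 11/16.
Σ R·P over the event = 2·(4/16) + 2·(3/16) + 8·(3/16) + 8·(1/16) = 23/8.
E[R | S ≤ 2] = (23/8) / (11/16) = 46/11.

46/11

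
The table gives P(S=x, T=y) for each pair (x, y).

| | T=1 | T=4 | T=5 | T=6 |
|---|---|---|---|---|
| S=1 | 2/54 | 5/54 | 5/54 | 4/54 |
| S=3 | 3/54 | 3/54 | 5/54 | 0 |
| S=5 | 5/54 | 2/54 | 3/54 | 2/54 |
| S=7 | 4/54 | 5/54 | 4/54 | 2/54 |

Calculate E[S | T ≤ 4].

123/29

P(T ≤ 4) = 29/54.
Summing S·P(S=x,T=y) over the conditioning event gives 41/18.
E[S | T ≤ 4] = (41/18) / (29/54) = 123/29.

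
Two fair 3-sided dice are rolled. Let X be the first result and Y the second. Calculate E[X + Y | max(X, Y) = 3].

P(max(X, Y) = 3) = 5/9.
Summing (X+Y)·P(x,y) over outcomes with max(X, Y) = 3 gives 8/3.
E[X + Y | max(X, Y) = 3] = (8/3) / (5/9) = 24/5.

24/5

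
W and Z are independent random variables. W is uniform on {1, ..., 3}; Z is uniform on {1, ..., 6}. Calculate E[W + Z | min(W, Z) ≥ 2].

Outcomes with min(W, Z) ≥ 2: (2,2), (2,3), (2,4), (2,5), (2,6), (3,2), (3,3), (3,4), (3,5), (3,6), each with probability 1/18.
E[W + Z | min(W, Z) ≥ 2] = (4 + 5 + 6 + 7 + 8 + 5 + 6 + 7 + 8 + 9) / 10 = 13/2.

13/2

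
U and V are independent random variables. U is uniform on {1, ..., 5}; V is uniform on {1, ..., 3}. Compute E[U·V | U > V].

65/9

Outcomes with U > V: (2,1), (3,1), (3,2), (4,1), (4,2), (4,3), (5,1), (5,2), (5,3), each with probability 1/15.
E[U·V | U > V] = (2 + 3 + 6 + 4 + 8 + 12 + 5 + 10 + 15) / 9 = 65/9.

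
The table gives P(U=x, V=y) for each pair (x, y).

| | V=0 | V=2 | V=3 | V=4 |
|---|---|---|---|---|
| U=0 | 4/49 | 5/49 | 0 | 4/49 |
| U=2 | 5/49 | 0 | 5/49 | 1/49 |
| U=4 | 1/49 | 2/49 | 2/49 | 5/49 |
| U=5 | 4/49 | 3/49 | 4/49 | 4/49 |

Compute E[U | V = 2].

23/10

P(V = 2) = 10/49.
Σ U·P over the event = 0·(5/49) + 4·(2/49) + 5·(3/49) = 23/49.
E[U | V = 2] = (23/49) / (10/49) = 23/10.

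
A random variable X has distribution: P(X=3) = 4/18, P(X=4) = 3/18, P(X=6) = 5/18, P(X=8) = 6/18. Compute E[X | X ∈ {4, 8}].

20/3

P(X ∈ {4, 8}) = 1/2.
Σ over the event: 4·1/6 + 8·1/3 = 10/3.
E[X | X ∈ {4, 8}] = (10/3) / (1/2) = 20/3.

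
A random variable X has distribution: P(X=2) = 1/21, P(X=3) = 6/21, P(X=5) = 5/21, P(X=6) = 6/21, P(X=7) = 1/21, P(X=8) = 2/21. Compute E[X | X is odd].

P(X is odd) = 4/7.
Σ over the event: 3·2/7 + 5·5/21 + 7·1/21 = 50/21.
E[X | X is odd] = (50/21) / (4/7) = 25/6.

25/6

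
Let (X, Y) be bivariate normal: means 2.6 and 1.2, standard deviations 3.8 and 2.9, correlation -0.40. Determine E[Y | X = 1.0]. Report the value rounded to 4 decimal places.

E[Y | X=x] = μ_Y + ρ(σ_Y/σ_X)(x − μ_X) for jointly normal variables.
E[Y | X=1.0] = 1.2 + (-0.40)·(2.9/3.8)·(1.0 − (2.6)) = 1.2 + (-0.30526)·(-1.6) = 1.6884.

1.6884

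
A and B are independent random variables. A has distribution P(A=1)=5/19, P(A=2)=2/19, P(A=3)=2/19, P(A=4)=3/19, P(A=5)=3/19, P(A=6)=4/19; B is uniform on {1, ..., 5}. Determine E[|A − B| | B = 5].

P(B = 5) = 1/5.
Summing |A−B|·P(x,y) over outcomes with B = 5 gives 37/95.
E[|A − B| | B = 5] = (37/95) / (1/5) = 37/19.

37/19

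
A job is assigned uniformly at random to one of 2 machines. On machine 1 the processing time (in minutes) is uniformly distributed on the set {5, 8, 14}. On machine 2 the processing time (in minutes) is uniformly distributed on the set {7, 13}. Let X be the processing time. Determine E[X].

E[X | machine 1] = (5+8+14)/3 = 9.
E[X | machine 2] = (7+13)/2 = 10.
E[X] = (1/2)·(9) + (1/2)·(10) = 19/2.

19/2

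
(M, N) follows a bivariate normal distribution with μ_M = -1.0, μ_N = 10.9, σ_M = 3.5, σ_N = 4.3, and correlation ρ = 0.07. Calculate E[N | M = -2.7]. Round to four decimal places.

10.7538

E[N | M=x] = μ_N + ρ(σ_N/σ_M)(x − μ_M) for jointly normal variables.
E[N | M=-2.7] = 10.9 + (0.07)·(4.3/3.5)·(-2.7 − (-1.0)) = 10.9 + (0.086)·(-1.7) = 10.7538.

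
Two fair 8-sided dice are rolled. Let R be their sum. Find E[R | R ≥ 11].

P(R ≥ 11) = 21/64.
Σ over the event: 11·3/32 + 12·5/64 + 13·1/16 + 14·3/64 + 15·1/32 + 16·1/64 = 133/32.
E[R | R ≥ 11] = (133/32) / (21/64) = 38/3.

38/3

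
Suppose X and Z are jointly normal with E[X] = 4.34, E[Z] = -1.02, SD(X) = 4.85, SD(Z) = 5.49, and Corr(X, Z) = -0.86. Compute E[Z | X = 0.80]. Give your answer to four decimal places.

2.4261

The regression of Z on X has slope ρ·σ_Z/σ_X and passes through (μ_X, μ_Z).
E[Z | X=0.80] = -1.02 + (-0.86)·(5.49/4.85)·(0.80 − (4.34)) = -1.02 + (-0.97348)·(-3.54) = 2.4261.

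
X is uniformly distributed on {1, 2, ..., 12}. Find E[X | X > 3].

8

Given X > 3, X is equally likely to be any of {4, 5, 6, 7, 8, 9, 10, 11, 12}.
E[X | X > 3] = (4 + 5 + 6 + 7 + 8 + 9 + 10 + 11 + 12) / 9 = 8.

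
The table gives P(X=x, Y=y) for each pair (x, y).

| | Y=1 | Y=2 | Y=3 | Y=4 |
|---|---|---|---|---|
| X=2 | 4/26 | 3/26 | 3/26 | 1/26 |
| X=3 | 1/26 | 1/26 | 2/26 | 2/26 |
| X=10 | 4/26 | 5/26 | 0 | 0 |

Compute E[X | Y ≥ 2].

P(Y ≥ 2) = 17/26.
Σ X·P over the event = 2·(3/26) + 2·(3/26) + 2·(1/26) + 3·(1/26) + 3·(2/26) + 3·(2/26) + 10·(5/26) = 79/26.
E[X | Y ≥ 2] = (79/26) / (17/26) = 79/17.

79/17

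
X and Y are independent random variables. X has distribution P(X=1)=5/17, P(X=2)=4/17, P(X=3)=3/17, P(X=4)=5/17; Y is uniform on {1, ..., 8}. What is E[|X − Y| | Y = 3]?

19/17

P(Y = 3) = 1/8.
Summing |X−Y|·P(x,y) over outcomes with Y = 3 gives 19/136.
E[|X − Y| | Y = 3] = (19/136) / (1/8) = 19/17.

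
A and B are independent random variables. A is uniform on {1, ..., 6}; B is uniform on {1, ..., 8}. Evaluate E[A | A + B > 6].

133/33

P(A + B > 6) = 11/16.
Summing A·P(x,y) over outcomes with A + B > 6 gives 133/48.
E[A | A + B > 6] = (133/48) / (11/16) = 133/33.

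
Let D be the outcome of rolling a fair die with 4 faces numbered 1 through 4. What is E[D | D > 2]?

Given D > 2, D is equally likely to be any of {3, 4}.
E[D | D > 2] = (3 + 4) / 2 = 7/2.

7/2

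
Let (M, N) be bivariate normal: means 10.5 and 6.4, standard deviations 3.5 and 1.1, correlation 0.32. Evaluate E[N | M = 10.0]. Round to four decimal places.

For a bivariate normal, E[N | M=x] = μ_N + ρ·(σ_N/σ_M)·(x − μ_M).
E[N | M=10.0] = 6.4 + (0.32)·(1.1/3.5)·(10.0 − (10.5)) = 6.4 + (0.10057)·(-0.5) = 6.3497.

6.3497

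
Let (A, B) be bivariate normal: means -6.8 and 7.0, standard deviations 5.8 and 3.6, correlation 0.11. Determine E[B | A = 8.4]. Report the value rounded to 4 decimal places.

E[B | A=x] = μ_B + ρ(σ_B/σ_A)(x − μ_A) for jointly normal variables.
E[B | A=8.4] = 7.0 + (0.11)·(3.6/5.8)·(8.4 − (-6.8)) = 7.0 + (0.068276)·(15.2) = 8.0378.

8.0378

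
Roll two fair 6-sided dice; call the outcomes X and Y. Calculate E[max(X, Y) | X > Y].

14/3

P(X > Y) = 5/12.
Summing max(X,Y)·P(x,y) over outcomes with X > Y gives 35/18.
E[max(X, Y) | X > Y] = (35/18) / (5/12) = 14/3.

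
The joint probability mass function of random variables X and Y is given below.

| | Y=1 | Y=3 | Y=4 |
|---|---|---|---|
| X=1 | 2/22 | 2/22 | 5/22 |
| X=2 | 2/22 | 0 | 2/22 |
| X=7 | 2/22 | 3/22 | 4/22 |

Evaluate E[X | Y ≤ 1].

P(Y ≤ 1) = 3/11.
Σ X·P over the event = 1·(2/22) + 2·(2/22) + 7·(2/22) = 10/11.
E[X | Y ≤ 1] = (10/11) / (3/11) = 10/3.

10/3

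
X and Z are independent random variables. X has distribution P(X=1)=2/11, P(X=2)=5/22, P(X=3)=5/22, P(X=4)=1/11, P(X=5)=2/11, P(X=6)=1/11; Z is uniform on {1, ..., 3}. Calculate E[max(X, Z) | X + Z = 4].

P(X + Z = 4) = 7/33.
Summing max(X,Z)·P(x,y) over outcomes with X + Z = 4 gives 37/66.
E[max(X, Z) | X + Z = 4] = (37/66) / (7/33) = 37/14.

37/14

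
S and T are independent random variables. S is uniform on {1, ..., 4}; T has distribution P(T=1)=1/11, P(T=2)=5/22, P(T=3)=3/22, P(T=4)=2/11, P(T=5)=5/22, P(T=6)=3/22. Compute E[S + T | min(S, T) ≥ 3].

241/30

P(min(S, T) ≥ 3) = 15/44.
Summing (S+T)·P(x,y) over outcomes with min(S, T) ≥ 3 gives 241/88.
E[S + T | min(S, T) ≥ 3] = (241/88) / (15/44) = 241/30.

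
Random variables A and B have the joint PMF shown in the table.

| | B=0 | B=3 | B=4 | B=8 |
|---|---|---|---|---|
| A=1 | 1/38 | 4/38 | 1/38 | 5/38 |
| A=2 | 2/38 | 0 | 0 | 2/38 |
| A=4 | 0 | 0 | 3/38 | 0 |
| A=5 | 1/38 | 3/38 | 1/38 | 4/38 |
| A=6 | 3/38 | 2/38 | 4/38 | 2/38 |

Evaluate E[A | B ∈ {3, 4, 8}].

P(B ∈ {3, 4, 8}) = 31/38.
Summing A·P(A=x,B=y) over the conditioning event gives 3.
E[A | B ∈ {3, 4, 8}] = (3) / (31/38) = 114/31.

114/31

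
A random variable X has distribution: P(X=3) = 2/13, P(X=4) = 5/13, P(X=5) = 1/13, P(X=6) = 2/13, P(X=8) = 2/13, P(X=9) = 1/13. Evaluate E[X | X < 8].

P(X < 8) = 10/13.
Σ over the event: 3·2/13 + 4·5/13 + 5·1/13 + 6·2/13 = 43/13.
E[X | X < 8] = (43/13) / (10/13) = 43/10.

43/10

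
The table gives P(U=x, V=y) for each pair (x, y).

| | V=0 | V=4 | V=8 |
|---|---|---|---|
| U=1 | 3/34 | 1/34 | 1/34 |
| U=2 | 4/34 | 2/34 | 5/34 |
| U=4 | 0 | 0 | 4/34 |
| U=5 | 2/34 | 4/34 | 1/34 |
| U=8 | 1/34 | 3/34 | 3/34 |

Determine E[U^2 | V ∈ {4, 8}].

P(V ∈ {4, 8}) = 12/17.
Summing U^2·P(U=x,V=y) over the conditioning event gives 603/34.
E[U^2 | V ∈ {4, 8}] = (603/34) / (12/17) = 201/8.

201/8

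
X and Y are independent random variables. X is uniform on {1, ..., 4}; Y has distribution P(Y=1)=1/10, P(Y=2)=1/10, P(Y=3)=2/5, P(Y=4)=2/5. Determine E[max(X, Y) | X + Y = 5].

7/2

P(X + Y = 5) = 1/4.
Summing max(X,Y)·P(x,y) over outcomes with X + Y = 5 gives 7/8.
E[max(X, Y) | X + Y = 5] = (7/8) / (1/4) = 7/2.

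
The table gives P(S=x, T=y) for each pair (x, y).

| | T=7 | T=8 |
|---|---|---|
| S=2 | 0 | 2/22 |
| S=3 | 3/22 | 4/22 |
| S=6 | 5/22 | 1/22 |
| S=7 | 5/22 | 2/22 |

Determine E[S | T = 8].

4

P(T = 8) = 9/22.
Σ S·P over the event = 2·(2/22) + 3·(4/22) + 6·(1/22) + 7·(2/22) = 18/11.
E[S | T = 8] = (18/11) / (9/22) = 4.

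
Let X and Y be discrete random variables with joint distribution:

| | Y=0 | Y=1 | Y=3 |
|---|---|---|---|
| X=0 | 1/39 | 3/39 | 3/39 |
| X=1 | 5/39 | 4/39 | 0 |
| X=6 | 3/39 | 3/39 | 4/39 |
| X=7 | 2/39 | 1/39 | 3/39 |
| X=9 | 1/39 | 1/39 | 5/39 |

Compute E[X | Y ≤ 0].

P(Y ≤ 0) = 4/13.
Σ X·P over the event = 0·(1/39) + 1·(5/39) + 6·(3/39) + 7·(2/39) + 9·(1/39) = 46/39.
E[X | Y ≤ 0] = (46/39) / (4/13) = 23/6.

23/6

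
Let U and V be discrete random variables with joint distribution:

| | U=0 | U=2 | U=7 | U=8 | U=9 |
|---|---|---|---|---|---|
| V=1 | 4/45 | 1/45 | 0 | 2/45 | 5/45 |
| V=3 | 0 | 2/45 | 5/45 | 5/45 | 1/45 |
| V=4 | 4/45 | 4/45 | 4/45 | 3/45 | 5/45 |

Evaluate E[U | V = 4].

21/4

P(V = 4) = 4/9.
Σ U·P over the event = 0·(4/45) + 2·(4/45) + 7·(4/45) + 8·(3/45) + 9·(5/45) = 7/3.
E[U | V = 4] = (7/3) / (4/9) = 21/4.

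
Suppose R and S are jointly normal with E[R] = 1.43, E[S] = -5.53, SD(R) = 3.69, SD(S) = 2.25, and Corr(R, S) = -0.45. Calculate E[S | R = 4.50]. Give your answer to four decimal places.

E[S | R=x] = μ_S + ρ(σ_S/σ_R)(x − μ_R) for jointly normal variables.
E[S | R=4.50] = -5.53 + (-0.45)·(2.25/3.69)·(4.50 − (1.43)) = -5.53 + (-0.27439)·(3.07) = -6.3724.

-6.3724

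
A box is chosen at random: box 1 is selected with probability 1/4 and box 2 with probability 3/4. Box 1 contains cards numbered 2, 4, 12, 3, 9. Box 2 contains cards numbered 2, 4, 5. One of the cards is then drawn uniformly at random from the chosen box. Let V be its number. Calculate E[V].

E[V | box 1] = (2+4+12+3+9)/5 = 6.
E[V | box 2] = (2+4+5)/3 = 11/3.
E[V] = (1/4)·(6) + (3/4)·(11/3) = 17/4.

17/4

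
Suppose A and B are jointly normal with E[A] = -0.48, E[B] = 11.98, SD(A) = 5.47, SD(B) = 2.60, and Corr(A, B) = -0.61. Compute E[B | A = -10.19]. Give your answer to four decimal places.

The regression of B on A has slope ρ·σ_B/σ_A and passes through (μ_A, μ_B).
E[B | A=-10.19] = 11.98 + (-0.61)·(2.60/5.47)·(-10.19 − (-0.48)) = 11.98 + (-0.28995)·(-9.71) = 14.7954.

14.7954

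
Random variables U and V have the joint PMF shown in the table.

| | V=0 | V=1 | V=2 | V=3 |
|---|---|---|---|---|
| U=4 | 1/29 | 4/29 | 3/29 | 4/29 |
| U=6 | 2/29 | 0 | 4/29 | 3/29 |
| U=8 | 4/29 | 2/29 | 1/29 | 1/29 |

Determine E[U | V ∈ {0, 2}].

92/15

P(V ∈ {0, 2}) = 15/29.
Σ U·P over the event = 4·(1/29) + 4·(3/29) + 6·(2/29) + 6·(4/29) + 8·(4/29) + 8·(1/29) = 92/29.
E[U | V ∈ {0, 2}] = (92/29) / (15/29) = 92/15.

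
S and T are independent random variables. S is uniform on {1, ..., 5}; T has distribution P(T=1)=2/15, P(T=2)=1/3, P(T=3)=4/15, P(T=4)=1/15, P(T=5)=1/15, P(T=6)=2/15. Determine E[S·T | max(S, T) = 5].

P(max(S, T) = 5) = 17/75.
Summing ST·P(x,y) over outcomes with max(S, T) = 5 gives 43/15.
E[S·T | max(S, T) = 5] = (43/15) / (17/75) = 215/17.

215/17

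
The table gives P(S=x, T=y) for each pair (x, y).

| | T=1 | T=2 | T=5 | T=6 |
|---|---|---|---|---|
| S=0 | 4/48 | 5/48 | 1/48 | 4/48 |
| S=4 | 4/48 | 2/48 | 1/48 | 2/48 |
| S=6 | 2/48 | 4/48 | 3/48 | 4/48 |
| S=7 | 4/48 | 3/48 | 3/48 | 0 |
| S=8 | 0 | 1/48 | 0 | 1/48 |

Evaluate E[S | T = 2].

P(T = 2) = 5/16.
Σ S·P over the event = 0·(5/48) + 4·(2/48) + 6·(4/48) + 7·(3/48) + 8·(1/48) = 61/48.
E[S | T = 2] = (61/48) / (5/16) = 61/15.

61/15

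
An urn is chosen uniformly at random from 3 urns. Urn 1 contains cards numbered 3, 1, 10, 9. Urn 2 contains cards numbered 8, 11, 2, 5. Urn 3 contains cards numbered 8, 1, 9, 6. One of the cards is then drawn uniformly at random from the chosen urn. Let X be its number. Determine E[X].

73/12

E[X | urn 1] = (3+1+10+9)/4 = 23/4.
E[X | urn 2] = (8+11+2+5)/4 = 13/2.
E[X | urn 3] = (8+1+9+6)/4 = 6.
E[X] = (1/3)·(23/4) + (1/3)·(13/2) + (1/3)·(6) = 73/12.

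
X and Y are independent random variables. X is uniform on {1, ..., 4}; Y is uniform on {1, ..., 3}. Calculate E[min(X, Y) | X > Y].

P(X > Y) = 1/2.
Summing min(X,Y)·P(x,y) over outcomes with X > Y gives 5/6.
E[min(X, Y) | X > Y] = (5/6) / (1/2) = 5/3.

5/3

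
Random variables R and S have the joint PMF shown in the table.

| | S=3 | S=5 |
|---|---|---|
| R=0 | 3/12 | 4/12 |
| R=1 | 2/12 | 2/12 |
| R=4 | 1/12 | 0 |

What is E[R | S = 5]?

1/3

P(S = 5) = 1/2.
Σ R·P over the event = 0·(4/12) + 1·(2/12) = 1/6.
E[R | S = 5] = (1/6) / (1/2) = 1/3.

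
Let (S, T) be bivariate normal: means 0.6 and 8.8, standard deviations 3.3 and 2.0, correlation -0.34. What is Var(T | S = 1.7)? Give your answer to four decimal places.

3.5376

The conditional variance in a bivariate normal is σ_T²(1 − ρ²), independent of x.
Var(T | S=1.7) = (2.0)²·(1 − (-0.34)²) = 4·0.8844 = 3.5376.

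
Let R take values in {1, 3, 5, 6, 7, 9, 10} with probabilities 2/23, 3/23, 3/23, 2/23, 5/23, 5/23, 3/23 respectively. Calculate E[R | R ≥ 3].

146/21

P(R ≥ 3) = 21/23.
Σ over the event: 3·3/23 + 5·3/23 + 6·2/23 + 7·5/23 + 9·5/23 + 10·3/23 = 146/23.
E[R | R ≥ 3] = (146/23) / (21/23) = 146/21.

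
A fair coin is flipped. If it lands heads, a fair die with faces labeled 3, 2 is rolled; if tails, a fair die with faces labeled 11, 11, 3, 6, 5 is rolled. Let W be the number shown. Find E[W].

E[W | heads] = (3+2)/2 = 5/2.
E[W | tails] = (11+11+3+6+5)/5 = 36/5.
By the law of total expectation,
E[W] = (1/2)·(5/2) + (1/2)·(36/5) = 97/20.

97/20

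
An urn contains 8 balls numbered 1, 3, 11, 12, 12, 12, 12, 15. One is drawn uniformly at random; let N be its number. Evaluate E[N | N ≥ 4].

37/3

P(N ≥ 4) = 3/4.
Σ over the event: 11·1/8 + 12·1/2 + 15·1/8 = 37/4.
E[N | N ≥ 4] = (37/4) / (3/4) = 37/3.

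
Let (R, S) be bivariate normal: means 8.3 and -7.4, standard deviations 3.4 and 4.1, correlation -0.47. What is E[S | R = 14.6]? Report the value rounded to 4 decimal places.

E[S | R=x] = μ_S + ρ(σ_S/σ_R)(x − μ_R) for jointly normal variables.
E[S | R=14.6] = -7.4 + (-0.47)·(4.1/3.4)·(14.6 − (8.3)) = -7.4 + (-0.56676)·(6.3) = -10.9706.

-10.9706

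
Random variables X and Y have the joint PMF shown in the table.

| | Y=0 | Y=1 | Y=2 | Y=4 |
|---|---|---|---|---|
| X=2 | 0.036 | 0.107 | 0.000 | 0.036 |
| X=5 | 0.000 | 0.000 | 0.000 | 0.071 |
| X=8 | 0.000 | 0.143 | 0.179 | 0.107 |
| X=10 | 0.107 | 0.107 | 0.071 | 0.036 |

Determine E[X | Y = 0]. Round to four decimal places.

P(Y = 0) = 0.143.
Σ X·P over the event = 2·(0.036) + 10·(0.107) = 1.142.
E[X | Y = 0] = (1.142) / (0.143) = 7.9860.

7.9860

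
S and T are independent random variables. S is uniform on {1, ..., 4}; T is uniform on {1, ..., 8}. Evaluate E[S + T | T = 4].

13/2

P(T = 4) = 1/8.
Summing (S+T)·P(x,y) over outcomes with T = 4 gives 13/16.
E[S + T | T = 4] = (13/16) / (1/8) = 13/2.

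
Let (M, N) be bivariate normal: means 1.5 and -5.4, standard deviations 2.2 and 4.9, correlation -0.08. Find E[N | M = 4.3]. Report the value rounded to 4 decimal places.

-5.8989

For a bivariate normal, E[N | M=x] = μ_N + ρ·(σ_N/σ_M)·(x − μ_M).
E[N | M=4.3] = -5.4 + (-0.08)·(4.9/2.2)·(4.3 − (1.5)) = -5.4 + (-0.17818)·(2.8) = -5.8989.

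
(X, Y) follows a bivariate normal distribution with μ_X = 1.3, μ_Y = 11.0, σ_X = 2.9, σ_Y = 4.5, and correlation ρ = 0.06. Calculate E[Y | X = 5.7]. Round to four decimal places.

E[Y | X=x] = μ_Y + ρ(σ_Y/σ_X)(x − μ_X) for jointly normal variables.
E[Y | X=5.7] = 11.0 + (0.06)·(4.5/2.9)·(5.7 − (1.3)) = 11.0 + (0.093103)·(4.4) = 11.4097.

11.4097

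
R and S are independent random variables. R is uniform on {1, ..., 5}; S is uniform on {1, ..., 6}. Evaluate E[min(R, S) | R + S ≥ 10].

14/3

P(R + S ≥ 10) = 1/10.
Summing min(R,S)·P(x,y) over outcomes with R + S ≥ 10 gives 7/15.
E[min(R, S) | R + S ≥ 10] = (7/15) / (1/10) = 14/3.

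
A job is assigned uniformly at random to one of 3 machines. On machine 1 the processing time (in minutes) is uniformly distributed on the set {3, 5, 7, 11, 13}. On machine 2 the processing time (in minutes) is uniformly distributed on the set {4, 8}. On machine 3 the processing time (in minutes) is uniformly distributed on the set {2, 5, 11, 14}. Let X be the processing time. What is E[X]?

109/15

E[X | machine 1] = (3+5+7+11+13)/5 = 39/5.
E[X | machine 2] = (4+8)/2 = 6.
E[X | machine 3] = (2+5+11+14)/4 = 8.
E[X] = (1/3)·(39/5) + (1/3)·(6) + (1/3)·(8) = 109/15.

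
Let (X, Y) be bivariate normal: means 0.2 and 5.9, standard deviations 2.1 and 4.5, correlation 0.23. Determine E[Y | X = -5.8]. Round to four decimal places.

The regression of Y on X has slope ρ·σ_Y/σ_X and passes through (μ_X, μ_Y).
E[Y | X=-5.8] = 5.9 + (0.23)·(4.5/2.1)·(-5.8 − (0.2)) = 5.9 + (0.492857)·(-6) = 2.9429.

2.9429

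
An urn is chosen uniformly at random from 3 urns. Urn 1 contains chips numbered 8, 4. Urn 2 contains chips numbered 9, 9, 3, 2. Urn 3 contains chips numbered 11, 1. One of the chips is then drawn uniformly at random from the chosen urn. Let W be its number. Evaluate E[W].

E[W | urn 1] = (8+4)/2 = 6.
E[W | urn 2] = (9+9+3+2)/4 = 23/4.
E[W | urn 3] = (11+1)/2 = 6.
E[W] = (1/3)·(6) + (1/3)·(23/4) + (1/3)·(6) = 71/12.

71/12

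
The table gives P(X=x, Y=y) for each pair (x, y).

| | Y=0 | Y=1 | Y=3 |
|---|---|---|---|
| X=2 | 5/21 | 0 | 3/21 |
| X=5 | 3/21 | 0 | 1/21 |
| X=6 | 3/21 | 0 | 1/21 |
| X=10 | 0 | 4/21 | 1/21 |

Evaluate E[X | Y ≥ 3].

9/2

P(Y ≥ 3) = 2/7.
Σ X·P over the event = 2·(3/21) + 5·(1/21) + 6·(1/21) + 10·(1/21) = 9/7.
E[X | Y ≥ 3] = (9/7) / (2/7) = 9/2.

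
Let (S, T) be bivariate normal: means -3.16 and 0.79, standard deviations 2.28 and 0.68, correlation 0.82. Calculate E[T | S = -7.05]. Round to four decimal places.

The regression of T on S has slope ρ·σ_T/σ_S and passes through (μ_S, μ_T).
E[T | S=-7.05] = 0.79 + (0.82)·(0.68/2.28)·(-7.05 − (-3.16)) = 0.79 + (0.24456)·(-3.89) = -0.1613.

-0.1613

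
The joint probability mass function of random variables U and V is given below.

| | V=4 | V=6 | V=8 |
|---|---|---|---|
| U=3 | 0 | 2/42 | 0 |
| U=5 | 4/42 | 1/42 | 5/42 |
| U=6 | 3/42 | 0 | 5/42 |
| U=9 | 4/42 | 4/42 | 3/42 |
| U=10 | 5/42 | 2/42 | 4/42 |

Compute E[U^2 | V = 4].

P(V = 4) = 8/21.
Σ U^2·P over the event = 25·(4/42) + 36·(3/42) + 81·(4/42) + 100·(5/42) = 172/7.
E[U^2 | V = 4] = (172/7) / (8/21) = 129/2.

129/2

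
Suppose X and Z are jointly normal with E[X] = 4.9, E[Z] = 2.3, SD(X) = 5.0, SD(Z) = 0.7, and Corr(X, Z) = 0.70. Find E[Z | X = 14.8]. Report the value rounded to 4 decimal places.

3.2702

For a bivariate normal, E[Z | X=x] = μ_Z + ρ·(σ_Z/σ_X)·(x − μ_X).
E[Z | X=14.8] = 2.3 + (0.70)·(0.7/5.0)·(14.8 − (4.9)) = 2.3 + (0.098)·(9.9) = 3.2702.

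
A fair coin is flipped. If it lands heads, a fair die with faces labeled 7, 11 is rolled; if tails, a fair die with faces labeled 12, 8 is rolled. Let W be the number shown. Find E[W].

E[W | heads] = (7+11)/2 = 9.
E[W | tails] = (12+8)/2 = 10.
By the law of total expectation,
E[W] = (1/2)·(9) + (1/2)·(10) = 19/2.

19/2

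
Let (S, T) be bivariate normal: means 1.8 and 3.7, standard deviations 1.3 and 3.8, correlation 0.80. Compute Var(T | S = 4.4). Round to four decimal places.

For a bivariate normal, Var(T | S=x) = σ_T²(1 − ρ²).
Var(T | S=4.4) = (3.8)²·(1 − (0.80)²) = 14.44·0.36 = 5.1984.

5.1984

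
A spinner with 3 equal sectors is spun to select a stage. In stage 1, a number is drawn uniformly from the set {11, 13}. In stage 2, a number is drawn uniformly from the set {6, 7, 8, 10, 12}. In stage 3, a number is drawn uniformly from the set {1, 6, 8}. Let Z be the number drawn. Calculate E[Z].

E[Z | stage 1] = (11+13)/2 = 12.
E[Z | stage 2] = (6+7+8+10+12)/5 = 43/5.
E[Z | stage 3] = (1+6+8)/3 = 5.
By the law of total expectation,
E[Z] = (1/3)·(12) + (1/3)·(43/5) + (1/3)·(5) = 128/15.

128/15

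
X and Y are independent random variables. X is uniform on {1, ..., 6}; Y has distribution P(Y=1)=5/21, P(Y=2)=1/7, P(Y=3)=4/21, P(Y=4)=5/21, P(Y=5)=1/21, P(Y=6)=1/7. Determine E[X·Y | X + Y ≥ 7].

P(X + Y ≥ 7) = 11/21.
Summing XY·P(x,y) over outcomes with X + Y ≥ 7 gives 557/63.
E[X·Y | X + Y ≥ 7] = (557/63) / (11/21) = 557/33.

557/33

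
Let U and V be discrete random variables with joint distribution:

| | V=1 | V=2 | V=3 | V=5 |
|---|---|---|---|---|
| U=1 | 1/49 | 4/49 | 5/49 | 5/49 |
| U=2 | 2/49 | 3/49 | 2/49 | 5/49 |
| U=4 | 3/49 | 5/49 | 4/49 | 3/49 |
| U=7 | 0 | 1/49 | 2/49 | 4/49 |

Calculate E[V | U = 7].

4

P(U = 7) = 1/7.
Σ V·P over the event = 2·(1/49) + 3·(2/49) + 5·(4/49) = 4/7.
E[V | U = 7] = (4/7) / (1/7) = 4.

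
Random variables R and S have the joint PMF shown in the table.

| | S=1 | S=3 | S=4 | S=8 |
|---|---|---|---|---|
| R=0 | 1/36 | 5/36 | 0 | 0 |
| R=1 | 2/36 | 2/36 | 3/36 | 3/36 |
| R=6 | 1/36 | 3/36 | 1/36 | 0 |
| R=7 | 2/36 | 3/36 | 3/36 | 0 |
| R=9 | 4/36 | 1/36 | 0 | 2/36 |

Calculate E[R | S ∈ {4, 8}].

17/4

P(S ∈ {4, 8}) = 1/3.
Σ R·P over the event = 1·(3/36) + 1·(3/36) + 6·(1/36) + 7·(3/36) + 9·(2/36) = 17/12.
E[R | S ∈ {4, 8}] = (17/12) / (1/3) = 17/4.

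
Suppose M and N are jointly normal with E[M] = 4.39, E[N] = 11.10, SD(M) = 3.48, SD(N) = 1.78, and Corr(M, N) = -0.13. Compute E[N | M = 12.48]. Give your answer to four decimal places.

For a bivariate normal, E[N | M=x] = μ_N + ρ·(σ_N/σ_M)·(x − μ_M).
E[N | M=12.48] = 11.10 + (-0.13)·(1.78/3.48)·(12.48 − (4.39)) = 11.10 + (-0.066494)·(8.09) = 10.5621.

10.5621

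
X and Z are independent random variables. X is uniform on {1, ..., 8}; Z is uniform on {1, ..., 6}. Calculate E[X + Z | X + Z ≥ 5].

26/3

P(X + Z ≥ 5) = 7/8.
Summing (X+Z)·P(x,y) over outcomes with X + Z ≥ 5 gives 91/12.
E[X + Z | X + Z ≥ 5] = (91/12) / (7/8) = 26/3.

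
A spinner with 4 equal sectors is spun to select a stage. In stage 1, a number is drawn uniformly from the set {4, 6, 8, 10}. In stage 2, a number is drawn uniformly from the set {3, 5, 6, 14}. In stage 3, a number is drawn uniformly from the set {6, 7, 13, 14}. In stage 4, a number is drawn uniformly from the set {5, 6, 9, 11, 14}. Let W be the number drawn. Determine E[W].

33/4

E[W | stage 1] = (4+6+8+10)/4 = 7.
E[W | stage 2] = (3+5+6+14)/4 = 7.
E[W | stage 3] = (6+7+13+14)/4 = 10.
E[W | stage 4] = (5+6+9+11+14)/5 = 9.
E[W] = (1/4)·(7) + (1/4)·(7) + (1/4)·(10) + (1/4)·(9) = 33/4.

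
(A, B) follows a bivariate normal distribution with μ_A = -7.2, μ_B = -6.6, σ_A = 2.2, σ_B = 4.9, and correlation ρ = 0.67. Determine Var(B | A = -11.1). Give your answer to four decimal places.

The conditional variance in a bivariate normal is σ_B²(1 − ρ²), independent of x.
Var(B | A=-11.1) = (4.9)²·(1 − (0.67)²) = 24.01·0.5511 = 13.2319.

13.2319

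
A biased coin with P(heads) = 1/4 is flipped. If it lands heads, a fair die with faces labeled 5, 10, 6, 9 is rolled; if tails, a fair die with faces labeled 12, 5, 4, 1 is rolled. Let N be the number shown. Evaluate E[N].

E[N | heads] = (5+10+6+9)/4 = 15/2.
E[N | tails] = (12+5+4+1)/4 = 11/2.
E[N] = (1/4)·(15/2) + (3/4)·(11/2) = 6.

6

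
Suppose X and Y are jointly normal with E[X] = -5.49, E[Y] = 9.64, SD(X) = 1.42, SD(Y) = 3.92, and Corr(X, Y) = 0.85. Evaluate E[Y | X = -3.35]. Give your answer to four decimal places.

For a bivariate normal, E[Y | X=x] = μ_Y + ρ·(σ_Y/σ_X)·(x − μ_X).
E[Y | X=-3.35] = 9.64 + (0.85)·(3.92/1.42)·(-3.35 − (-5.49)) = 9.64 + (2.3465)·(2.14) = 14.6615.

14.6615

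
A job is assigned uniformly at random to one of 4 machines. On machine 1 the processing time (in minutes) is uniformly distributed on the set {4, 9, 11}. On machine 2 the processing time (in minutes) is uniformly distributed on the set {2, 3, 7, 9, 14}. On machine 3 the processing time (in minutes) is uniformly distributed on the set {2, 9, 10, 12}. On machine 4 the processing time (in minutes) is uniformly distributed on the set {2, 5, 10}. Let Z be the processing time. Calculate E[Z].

347/48

E[Z | machine 1] = (4+9+11)/3 = 8.
E[Z | machine 2] = (2+3+7+9+14)/5 = 7.
E[Z | machine 3] = (2+9+10+12)/4 = 33/4.
E[Z | machine 4] = (2+5+10)/3 = 17/3.
By the law of total expectation,
E[Z] = (1/4)·(8) + (1/4)·(7) + (1/4)·(33/4) + (1/4)·(17/3) = 347/48.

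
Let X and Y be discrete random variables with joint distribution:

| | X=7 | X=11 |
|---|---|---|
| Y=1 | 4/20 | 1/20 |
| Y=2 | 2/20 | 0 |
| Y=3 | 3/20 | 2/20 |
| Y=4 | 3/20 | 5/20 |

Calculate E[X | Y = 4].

19/2

P(Y = 4) = 2/5.
Σ X·P over the event = 7·(3/20) + 11·(5/20) = 19/5.
E[X | Y = 4] = (19/5) / (2/5) = 19/2.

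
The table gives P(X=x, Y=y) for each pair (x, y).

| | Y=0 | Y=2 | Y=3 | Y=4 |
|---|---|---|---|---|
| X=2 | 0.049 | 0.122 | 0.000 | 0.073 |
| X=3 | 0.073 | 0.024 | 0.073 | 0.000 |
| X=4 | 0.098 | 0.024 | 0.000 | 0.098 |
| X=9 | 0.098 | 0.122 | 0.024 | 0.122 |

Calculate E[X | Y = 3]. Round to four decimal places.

P(Y = 3) = 0.097.
Summing X·P(X=x,Y=y) over the conditioning event gives 0.435.
E[X | Y = 3] = (0.435) / (0.097) = 4.4845.

4.4845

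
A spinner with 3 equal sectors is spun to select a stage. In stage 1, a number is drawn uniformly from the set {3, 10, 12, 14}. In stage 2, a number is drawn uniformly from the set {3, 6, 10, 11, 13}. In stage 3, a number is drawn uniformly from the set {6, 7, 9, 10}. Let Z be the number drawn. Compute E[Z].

E[Z | stage 1] = (3+10+12+14)/4 = 39/4.
E[Z | stage 2] = (3+6+10+11+13)/5 = 43/5.
E[Z | stage 3] = (6+7+9+10)/4 = 8.
E[Z] = (1/3)·(39/4) + (1/3)·(43/5) + (1/3)·(8) = 527/60.

527/60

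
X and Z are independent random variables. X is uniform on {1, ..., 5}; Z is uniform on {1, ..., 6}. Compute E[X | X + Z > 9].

14/3

Outcomes with X + Z > 9: (4,6), (5,5), (5,6), each with probability 1/30.
E[X | X + Z > 9] = (4 + 5 + 5) / 3 = 14/3.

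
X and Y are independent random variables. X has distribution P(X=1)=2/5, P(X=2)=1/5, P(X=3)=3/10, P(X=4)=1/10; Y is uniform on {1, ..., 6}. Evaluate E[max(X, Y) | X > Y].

34/11

P(X > Y) = 11/60.
Summing max(X,Y)·P(x,y) over outcomes with X > Y gives 17/30.
E[max(X, Y) | X > Y] = (17/30) / (11/60) = 34/11.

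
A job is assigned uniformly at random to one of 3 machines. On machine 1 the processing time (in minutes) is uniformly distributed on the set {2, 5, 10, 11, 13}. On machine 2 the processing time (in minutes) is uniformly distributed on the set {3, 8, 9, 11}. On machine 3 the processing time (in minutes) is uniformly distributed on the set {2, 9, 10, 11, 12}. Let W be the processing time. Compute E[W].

33/4

E[W | machine 1] = (2+5+10+11+13)/5 = 41/5.
E[W | machine 2] = (3+8+9+11)/4 = 31/4.
E[W | machine 3] = (2+9+10+11+12)/5 = 44/5.
By the law of total expectation,
E[W] = (1/3)·(41/5) + (1/3)·(31/4) + (1/3)·(44/5) = 33/4.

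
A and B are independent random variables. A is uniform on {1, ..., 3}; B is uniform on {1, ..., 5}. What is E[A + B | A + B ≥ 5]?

Outcomes with A + B ≥ 5: (1,4), (1,5), (2,3), (2,4), (2,5), (3,2), (3,3), (3,4), (3,5), each with probability 1/15.
E[A + B | A + B ≥ 5] = (5 + 6 + 5 + 6 + 7 + 5 + 6 + 7 + 8) / 9 = 55/9.

55/9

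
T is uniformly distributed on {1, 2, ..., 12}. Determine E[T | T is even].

7

Given T is even, T is equally likely to be any of {2, 4, 6, 8, 10, 12}.
E[T | T is even] = (2 + 4 + 6 + 8 + 10 + 12) / 6 = 7.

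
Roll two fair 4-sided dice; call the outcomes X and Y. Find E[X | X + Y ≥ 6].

10/3

Outcomes with X + Y ≥ 6: (2,4), (3,3), (3,4), (4,2), (4,3), (4,4), each with probability 1/16.
E[X | X + Y ≥ 6] = (2 + 3 + 3 + 4 + 4 + 4) / 6 = 10/3.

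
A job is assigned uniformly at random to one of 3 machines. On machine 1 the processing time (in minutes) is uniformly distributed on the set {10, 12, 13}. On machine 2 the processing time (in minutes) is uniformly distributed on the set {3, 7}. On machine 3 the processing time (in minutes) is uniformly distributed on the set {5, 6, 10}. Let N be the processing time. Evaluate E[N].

71/9

E[N | machine 1] = (10+12+13)/3 = 35/3.
E[N | machine 2] = (3+7)/2 = 5.
E[N | machine 3] = (5+6+10)/3 = 7.
E[N] = (1/3)·(35/3) + (1/3)·(5) + (1/3)·(7) = 71/9.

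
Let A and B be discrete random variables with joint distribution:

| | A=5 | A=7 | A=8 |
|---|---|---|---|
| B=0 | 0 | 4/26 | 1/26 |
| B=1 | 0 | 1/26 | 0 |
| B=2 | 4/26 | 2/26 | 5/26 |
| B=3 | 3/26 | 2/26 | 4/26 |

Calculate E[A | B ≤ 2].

P(B ≤ 2) = 17/26.
Σ A·P over the event = 5·(4/26) + 7·(4/26) + 7·(1/26) + 7·(2/26) + 8·(1/26) + 8·(5/26) = 9/2.
E[A | B ≤ 2] = (9/2) / (17/26) = 117/17.

117/17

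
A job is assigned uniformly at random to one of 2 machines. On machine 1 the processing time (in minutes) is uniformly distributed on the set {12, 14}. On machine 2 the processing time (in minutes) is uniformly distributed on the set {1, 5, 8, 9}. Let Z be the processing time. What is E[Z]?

E[Z | machine 1] = (12+14)/2 = 13.
E[Z | machine 2] = (1+5+8+9)/4 = 23/4.
E[Z] = (1/2)·(13) + (1/2)·(23/4) = 75/8.

75/8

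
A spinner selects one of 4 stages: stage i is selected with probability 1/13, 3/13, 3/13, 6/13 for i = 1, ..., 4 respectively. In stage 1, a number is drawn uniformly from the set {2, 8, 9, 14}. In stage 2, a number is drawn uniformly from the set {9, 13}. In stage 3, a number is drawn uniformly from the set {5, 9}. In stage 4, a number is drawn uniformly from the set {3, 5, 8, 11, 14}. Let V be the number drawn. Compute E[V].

2229/260

E[V | stage 1] = (2+8+9+14)/4 = 33/4.
E[V | stage 2] = (9+13)/2 = 11.
E[V | stage 3] = (5+9)/2 = 7.
E[V | stage 4] = (3+5+8+11+14)/5 = 41/5.
By the law of total expectation,
E[V] = (1/13)·(33/4) + (3/13)·(11) + (3/13)·(7) + (6/13)·(41/5) = 2229/260.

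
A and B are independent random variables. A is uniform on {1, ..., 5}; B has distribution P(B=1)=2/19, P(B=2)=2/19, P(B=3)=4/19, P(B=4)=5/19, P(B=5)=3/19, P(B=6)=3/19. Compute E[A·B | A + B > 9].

P(A + B > 9) = 9/95.
Summing AB·P(x,y) over outcomes with A + B > 9 gives 237/95.
E[A·B | A + B > 9] = (237/95) / (9/95) = 79/3.

79/3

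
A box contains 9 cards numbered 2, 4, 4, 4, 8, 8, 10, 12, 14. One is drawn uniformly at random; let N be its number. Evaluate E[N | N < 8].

7/2

P(N < 8) = 4/9.
Σ over the event: 2·1/9 + 4·1/3 = 14/9.
E[N | N < 8] = (14/9) / (4/9) = 7/2.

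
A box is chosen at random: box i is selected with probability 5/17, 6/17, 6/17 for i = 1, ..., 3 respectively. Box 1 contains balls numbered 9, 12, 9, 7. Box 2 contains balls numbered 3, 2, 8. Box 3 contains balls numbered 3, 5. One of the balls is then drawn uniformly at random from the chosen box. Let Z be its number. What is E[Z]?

E[Z | box 1] = (9+12+9+7)/4 = 37/4.
E[Z | box 2] = (3+2+8)/3 = 13/3.
E[Z | box 3] = (3+5)/2 = 4.
E[Z] = (5/17)·(37/4) + (6/17)·(13/3) + (6/17)·(4) = 385/68.

385/68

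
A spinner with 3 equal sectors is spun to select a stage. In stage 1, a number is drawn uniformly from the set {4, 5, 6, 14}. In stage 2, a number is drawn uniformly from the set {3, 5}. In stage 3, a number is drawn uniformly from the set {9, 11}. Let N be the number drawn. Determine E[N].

85/12

E[N | stage 1] = (4+5+6+14)/4 = 29/4.
E[N | stage 2] = (3+5)/2 = 4.
E[N | stage 3] = (9+11)/2 = 10.
By the law of total expectation,
E[N] = (1/3)·(29/4) + (1/3)·(4) + (1/3)·(10) = 85/12.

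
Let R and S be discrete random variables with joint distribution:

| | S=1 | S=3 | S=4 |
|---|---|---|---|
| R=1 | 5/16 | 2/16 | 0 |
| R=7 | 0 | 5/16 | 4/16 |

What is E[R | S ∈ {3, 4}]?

65/11

P(S ∈ {3, 4}) = 11/16.
Σ R·P over the event = 1·(2/16) + 7·(5/16) + 7·(4/16) = 65/16.
E[R | S ∈ {3, 4}] = (65/16) / (11/16) = 65/11.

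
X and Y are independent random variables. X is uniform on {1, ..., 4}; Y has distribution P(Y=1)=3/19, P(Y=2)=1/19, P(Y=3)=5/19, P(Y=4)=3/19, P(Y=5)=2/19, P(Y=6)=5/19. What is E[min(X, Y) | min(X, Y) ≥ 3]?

10/3

P(min(X, Y) ≥ 3) = 15/38.
Summing min(X,Y)·P(x,y) over outcomes with min(X, Y) ≥ 3 gives 25/19.
E[min(X, Y) | min(X, Y) ≥ 3] = (25/19) / (15/38) = 10/3.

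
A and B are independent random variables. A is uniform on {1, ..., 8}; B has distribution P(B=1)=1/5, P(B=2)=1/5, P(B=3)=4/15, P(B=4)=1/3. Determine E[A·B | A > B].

P(A > B) = 79/120.
Summing AB·P(x,y) over outcomes with A > B gives 1183/120.
E[A·B | A > B] = (1183/120) / (79/120) = 1183/79.

1183/79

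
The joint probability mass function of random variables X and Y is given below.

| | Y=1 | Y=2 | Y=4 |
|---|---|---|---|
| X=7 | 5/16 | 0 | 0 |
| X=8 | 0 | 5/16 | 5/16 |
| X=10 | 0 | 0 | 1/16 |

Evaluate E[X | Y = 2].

8

P(Y = 2) = 5/16.
Σ X·P over the event = 8·(5/16) = 5/2.
E[X | Y = 2] = (5/2) / (5/16) = 8.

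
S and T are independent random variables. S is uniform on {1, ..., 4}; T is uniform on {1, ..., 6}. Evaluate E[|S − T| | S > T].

Outcomes with S > T: (2,1), (3,1), (3,2), (4,1), (4,2), (4,3), each with probability 1/24.
E[|S − T| | S > T] = (1 + 2 + 1 + 3 + 2 + 1) / 6 = 5/3.

5/3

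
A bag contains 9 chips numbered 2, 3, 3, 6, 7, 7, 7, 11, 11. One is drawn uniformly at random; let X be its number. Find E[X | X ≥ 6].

P(X ≥ 6) = 2/3.
Σ over the event: 6·1/9 + 7·1/3 + 11·2/9 = 49/9.
E[X | X ≥ 6] = (49/9) / (2/3) = 49/6.

49/6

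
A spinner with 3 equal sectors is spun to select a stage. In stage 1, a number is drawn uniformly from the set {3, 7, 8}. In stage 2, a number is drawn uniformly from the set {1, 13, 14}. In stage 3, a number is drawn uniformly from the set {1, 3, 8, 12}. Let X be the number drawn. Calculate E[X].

E[X | stage 1] = (3+7+8)/3 = 6.
E[X | stage 2] = (1+13+14)/3 = 28/3.
E[X | stage 3] = (1+3+8+12)/4 = 6.
By the law of total expectation,
E[X] = (1/3)·(6) + (1/3)·(28/3) + (1/3)·(6) = 64/9.

64/9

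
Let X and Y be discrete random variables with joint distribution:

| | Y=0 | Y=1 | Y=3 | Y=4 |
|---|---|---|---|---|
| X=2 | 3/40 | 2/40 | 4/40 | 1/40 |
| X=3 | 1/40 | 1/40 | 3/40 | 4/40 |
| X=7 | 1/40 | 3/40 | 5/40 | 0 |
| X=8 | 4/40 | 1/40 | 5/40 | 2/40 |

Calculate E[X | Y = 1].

36/7

P(Y = 1) = 7/40.
Σ X·P over the event = 2·(2/40) + 3·(1/40) + 7·(3/40) + 8·(1/40) = 9/10.
E[X | Y = 1] = (9/10) / (7/40) = 36/7.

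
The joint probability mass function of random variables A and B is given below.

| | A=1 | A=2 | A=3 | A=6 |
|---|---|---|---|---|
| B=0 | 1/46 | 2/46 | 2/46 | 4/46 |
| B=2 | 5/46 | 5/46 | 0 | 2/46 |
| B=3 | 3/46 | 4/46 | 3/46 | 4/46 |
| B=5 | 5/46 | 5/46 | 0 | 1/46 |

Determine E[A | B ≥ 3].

13/5

P(B ≥ 3) = 25/46.
Σ A·P over the event = 1·(3/46) + 1·(5/46) + 2·(4/46) + 2·(5/46) + 3·(3/46) + 6·(4/46) + 6·(1/46) = 65/46.
E[A | B ≥ 3] = (65/46) / (25/46) = 13/5.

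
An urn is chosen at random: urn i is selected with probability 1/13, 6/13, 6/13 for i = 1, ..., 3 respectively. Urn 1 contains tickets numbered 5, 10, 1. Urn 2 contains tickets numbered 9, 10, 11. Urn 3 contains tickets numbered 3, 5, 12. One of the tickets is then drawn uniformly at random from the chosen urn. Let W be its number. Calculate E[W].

E[W | urn 1] = (5+10+1)/3 = 16/3.
E[W | urn 2] = (9+10+11)/3 = 10.
E[W | urn 3] = (3+5+12)/3 = 20/3.
By the law of total expectation,
E[W] = (1/13)·(16/3) + (6/13)·(10) + (6/13)·(20/3) = 316/39.

316/39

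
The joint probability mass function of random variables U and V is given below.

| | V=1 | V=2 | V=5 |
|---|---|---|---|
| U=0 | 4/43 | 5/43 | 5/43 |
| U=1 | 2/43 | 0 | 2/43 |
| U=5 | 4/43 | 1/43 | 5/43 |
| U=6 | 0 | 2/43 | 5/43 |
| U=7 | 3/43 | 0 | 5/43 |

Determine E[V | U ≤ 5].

P(U ≤ 5) = 28/43.
Σ V·P over the event = 1·(4/43) + 2·(5/43) + 5·(5/43) + 1·(2/43) + 5·(2/43) + 1·(4/43) + 2·(1/43) + 5·(5/43) = 82/43.
E[V | U ≤ 5] = (82/43) / (28/43) = 41/14.

41/14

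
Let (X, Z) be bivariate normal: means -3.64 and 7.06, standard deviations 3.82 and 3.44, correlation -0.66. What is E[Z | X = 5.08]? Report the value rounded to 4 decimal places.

For a bivariate normal, E[Z | X=x] = μ_Z + ρ·(σ_Z/σ_X)·(x − μ_X).
E[Z | X=5.08] = 7.06 + (-0.66)·(3.44/3.82)·(5.08 − (-3.64)) = 7.06 + (-0.59435)·(8.72) = 1.8773.

1.8773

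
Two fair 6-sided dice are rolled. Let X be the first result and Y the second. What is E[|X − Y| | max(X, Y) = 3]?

6/5

P(max(X, Y) = 3) = 5/36.
Summing |X−Y|·P(x,y) over outcomes with max(X, Y) = 3 gives 1/6.
E[|X − Y| | max(X, Y) = 3] = (1/6) / (5/36) = 6/5.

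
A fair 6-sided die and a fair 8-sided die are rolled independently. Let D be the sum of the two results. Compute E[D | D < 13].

P(D < 13) = 15/16.
E[D | D < 13] = (43/6) / (15/16) = 344/45.

344/45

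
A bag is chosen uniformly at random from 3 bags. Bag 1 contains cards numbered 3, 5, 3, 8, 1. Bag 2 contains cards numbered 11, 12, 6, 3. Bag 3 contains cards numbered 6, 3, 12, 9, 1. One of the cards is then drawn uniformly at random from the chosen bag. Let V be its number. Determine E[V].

91/15

E[V | bag 1] = (3+5+3+8+1)/5 = 4.
E[V | bag 2] = (11+12+6+3)/4 = 8.
E[V | bag 3] = (6+3+12+9+1)/5 = 31/5.
E[V] = (1/3)·(4) + (1/3)·(8) + (1/3)·(31/5) = 91/15.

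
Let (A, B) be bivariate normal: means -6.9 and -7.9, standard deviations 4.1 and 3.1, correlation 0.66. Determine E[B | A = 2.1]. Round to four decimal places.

-3.4088

The regression of B on A has slope ρ·σ_B/σ_A and passes through (μ_A, μ_B).
E[B | A=2.1] = -7.9 + (0.66)·(3.1/4.1)·(2.1 − (-6.9)) = -7.9 + (0.49902)·(9) = -3.4088.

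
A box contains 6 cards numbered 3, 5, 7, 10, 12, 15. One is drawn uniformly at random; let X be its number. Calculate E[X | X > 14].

P(X > 14) = 1/6.
Σ over the event: 15·1/6 = 5/2.
E[X | X > 14] = (5/2) / (1/6) = 15.

15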